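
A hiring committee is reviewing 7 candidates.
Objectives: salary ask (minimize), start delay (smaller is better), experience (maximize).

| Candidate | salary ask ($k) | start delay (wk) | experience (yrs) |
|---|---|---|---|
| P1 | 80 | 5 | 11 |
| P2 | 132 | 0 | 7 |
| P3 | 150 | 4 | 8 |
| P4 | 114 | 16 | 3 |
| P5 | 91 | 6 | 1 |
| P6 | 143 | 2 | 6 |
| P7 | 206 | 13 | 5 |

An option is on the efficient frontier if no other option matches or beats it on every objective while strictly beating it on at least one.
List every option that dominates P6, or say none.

P2

P2: salary ask 132≤143, start delay 0≤2, experience 7≥6 — dominates P6.
Others (P1, P3, P4, P5, P7) are each worse than P6 on at least one objective.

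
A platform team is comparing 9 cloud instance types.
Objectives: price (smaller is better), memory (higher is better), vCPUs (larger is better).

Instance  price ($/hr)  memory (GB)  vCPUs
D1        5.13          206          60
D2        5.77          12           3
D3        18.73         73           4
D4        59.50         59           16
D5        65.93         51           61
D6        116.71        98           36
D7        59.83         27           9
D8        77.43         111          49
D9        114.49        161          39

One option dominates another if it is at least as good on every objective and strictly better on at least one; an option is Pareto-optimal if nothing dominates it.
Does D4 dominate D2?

No

D4 vs D2: D4 is worse on price (59.50 vs 5.77), so it does not dominate D2.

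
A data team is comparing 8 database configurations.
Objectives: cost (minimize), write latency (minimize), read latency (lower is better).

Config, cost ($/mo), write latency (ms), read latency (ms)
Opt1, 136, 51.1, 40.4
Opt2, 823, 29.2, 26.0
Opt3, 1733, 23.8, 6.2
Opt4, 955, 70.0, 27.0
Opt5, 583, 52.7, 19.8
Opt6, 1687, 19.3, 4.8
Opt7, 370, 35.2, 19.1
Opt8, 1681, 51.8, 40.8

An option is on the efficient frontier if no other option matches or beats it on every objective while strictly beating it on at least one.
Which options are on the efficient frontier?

Opt1, Opt2, Opt6, Opt7

Opt1: not dominated (best cost).
Opt2: not dominated.
Opt3: dominated by Opt6 (cost 1687≤1733, write latency 19.3≤23.8, read latency 4.8≤6.2).
Opt4: dominated by Opt2 (cost 823≤955, write latency 29.2≤70.0, read latency 26.0≤27.0).
Opt5: dominated by Opt7 (cost 370≤583, write latency 35.2≤52.7, read latency 19.1≤19.8).
Opt6: not dominated (best write latency).
Opt7: not dominated.
Opt8: dominated by Opt1 (cost 136≤1681, write latency 51.1≤51.8, read latency 40.4≤40.8).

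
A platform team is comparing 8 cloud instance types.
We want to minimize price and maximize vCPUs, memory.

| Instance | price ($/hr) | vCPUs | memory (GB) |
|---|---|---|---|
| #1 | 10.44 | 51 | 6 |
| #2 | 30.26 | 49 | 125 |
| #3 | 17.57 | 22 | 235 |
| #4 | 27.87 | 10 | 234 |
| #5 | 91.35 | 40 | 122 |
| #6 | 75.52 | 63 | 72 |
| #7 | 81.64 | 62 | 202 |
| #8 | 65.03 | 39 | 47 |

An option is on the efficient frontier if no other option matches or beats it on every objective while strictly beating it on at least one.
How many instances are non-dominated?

#1: not dominated (best price).
#2: not dominated.
#3: not dominated (best memory).
#4: dominated by #3 (price 17.57≤27.87, vCPUs 22≥10, memory 235≥234).
#5: dominated by #2 (price 30.26≤91.35, vCPUs 49≥40, memory 125≥122).
#6: not dominated (best vCPUs).
#7: not dominated.
#8: dominated by #2 (price 30.26≤65.03, vCPUs 49≥39, memory 125≥47).
Pareto-optimal: #1, #2, #3, #6, #7 → 5.

5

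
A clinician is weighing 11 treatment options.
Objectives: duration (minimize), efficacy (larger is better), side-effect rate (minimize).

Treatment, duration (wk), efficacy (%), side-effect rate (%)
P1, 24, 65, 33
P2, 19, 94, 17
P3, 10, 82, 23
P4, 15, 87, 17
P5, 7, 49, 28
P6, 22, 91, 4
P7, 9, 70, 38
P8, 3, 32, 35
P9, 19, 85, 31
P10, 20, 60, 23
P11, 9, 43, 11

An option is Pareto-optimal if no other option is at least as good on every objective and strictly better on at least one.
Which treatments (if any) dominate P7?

none

P1: worse on duration (24 vs 9).
P2: worse on duration (19 vs 9).
P3: worse on duration (10 vs 9).
P4: worse on duration (15 vs 9).
P5: worse on efficacy (49 vs 70).
P6: worse on duration (22 vs 9).
P8: worse on efficacy (32 vs 70).
P9: worse on duration (19 vs 9).
P10: worse on duration (20 vs 9).
P11: worse on efficacy (43 vs 70).
No option dominates P7.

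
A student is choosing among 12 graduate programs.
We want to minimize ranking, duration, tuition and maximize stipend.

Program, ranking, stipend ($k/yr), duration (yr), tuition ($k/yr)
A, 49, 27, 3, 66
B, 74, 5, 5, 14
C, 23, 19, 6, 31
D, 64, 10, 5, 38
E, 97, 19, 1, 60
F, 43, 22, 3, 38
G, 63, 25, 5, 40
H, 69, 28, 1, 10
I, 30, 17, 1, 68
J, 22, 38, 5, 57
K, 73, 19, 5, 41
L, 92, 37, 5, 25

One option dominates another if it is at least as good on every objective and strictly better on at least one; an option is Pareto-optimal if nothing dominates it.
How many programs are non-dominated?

A: not dominated.
B: dominated by H (ranking 69≤74, stipend 28≥5, duration 1≤5, tuition 10≤14).
C: not dominated.
D: dominated by F (ranking 43≤64, stipend 22≥10, duration 3≤5, tuition 38≤38).
E: dominated by H (ranking 69≤97, stipend 28≥19, duration 1≤1, tuition 10≤60).
F: not dominated.
G: not dominated.
H: not dominated (best tuition).
I: not dominated.
J: not dominated (best ranking).
K: dominated by F (ranking 43≤73, stipend 22≥19, duration 3≤5, tuition 38≤41).
L: not dominated.
Pareto-optimal: A, C, F, G, H, I, J, L → 8.

8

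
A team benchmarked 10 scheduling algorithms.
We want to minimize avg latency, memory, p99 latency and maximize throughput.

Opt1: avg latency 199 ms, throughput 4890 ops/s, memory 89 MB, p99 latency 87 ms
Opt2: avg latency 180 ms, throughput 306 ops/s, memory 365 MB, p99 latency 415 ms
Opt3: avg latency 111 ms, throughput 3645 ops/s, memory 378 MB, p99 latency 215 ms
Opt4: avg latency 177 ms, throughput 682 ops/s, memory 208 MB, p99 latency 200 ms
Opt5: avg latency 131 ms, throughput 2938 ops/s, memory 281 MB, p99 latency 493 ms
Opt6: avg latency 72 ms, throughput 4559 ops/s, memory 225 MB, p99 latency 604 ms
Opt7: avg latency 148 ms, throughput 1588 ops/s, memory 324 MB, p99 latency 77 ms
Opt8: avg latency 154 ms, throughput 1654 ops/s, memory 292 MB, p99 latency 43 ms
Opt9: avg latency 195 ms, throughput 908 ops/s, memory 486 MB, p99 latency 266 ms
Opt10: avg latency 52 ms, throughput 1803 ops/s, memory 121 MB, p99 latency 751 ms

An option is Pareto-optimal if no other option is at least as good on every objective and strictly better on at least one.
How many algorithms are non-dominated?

Opt1: not dominated (best throughput).
Opt2: dominated by Opt4 (avg latency 177≤180, throughput 682≥306, memory 208≤365, p99 latency 200≤415).
Opt3: not dominated.
Opt4: not dominated.
Opt5: not dominated.
Opt6: not dominated.
Opt7: not dominated.
Opt8: not dominated (best p99 latency).
Opt9: dominated by Opt3 (avg latency 111≤195, throughput 3645≥908, memory 378≤486, p99 latency 215≤266).
Opt10: not dominated (best avg latency).
Pareto-optimal: Opt1, Opt3, Opt4, Opt5, Opt6, Opt7, Opt8, Opt10 → 8.

8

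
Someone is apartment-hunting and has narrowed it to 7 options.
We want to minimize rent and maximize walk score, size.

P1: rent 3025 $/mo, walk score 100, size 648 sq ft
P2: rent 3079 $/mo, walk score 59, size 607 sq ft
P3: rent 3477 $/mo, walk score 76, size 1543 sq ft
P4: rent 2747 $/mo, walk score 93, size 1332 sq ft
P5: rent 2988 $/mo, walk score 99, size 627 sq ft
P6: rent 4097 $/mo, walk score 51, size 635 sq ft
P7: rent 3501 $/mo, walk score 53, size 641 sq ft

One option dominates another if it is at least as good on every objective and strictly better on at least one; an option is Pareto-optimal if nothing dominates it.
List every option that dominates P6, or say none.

P1: rent 3025≤4097, walk score 100≥51, size 648≥635 — dominates P6.
P3: rent 3477≤4097, walk score 76≥51, size 1543≥635 — dominates P6.
P4: rent 2747≤4097, walk score 93≥51, size 1332≥635 — dominates P6.
P7: rent 3501≤4097, walk score 53≥51, size 641≥635 — dominates P6.
Others (P2, P5) are each worse than P6 on at least one objective.

P1, P3, P4, P7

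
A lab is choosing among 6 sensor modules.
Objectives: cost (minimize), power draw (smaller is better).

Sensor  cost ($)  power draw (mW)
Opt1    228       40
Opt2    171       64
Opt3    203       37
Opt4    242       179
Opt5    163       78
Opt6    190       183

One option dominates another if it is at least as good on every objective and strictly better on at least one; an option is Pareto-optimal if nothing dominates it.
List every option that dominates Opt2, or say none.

Opt1: worse on cost (228 vs 171).
Opt3: worse on cost (203 vs 171).
Opt4: worse on cost (242 vs 171).
Opt5: worse on power draw (78 vs 64).
Opt6: worse on cost (190 vs 171).
No option dominates Opt2.

none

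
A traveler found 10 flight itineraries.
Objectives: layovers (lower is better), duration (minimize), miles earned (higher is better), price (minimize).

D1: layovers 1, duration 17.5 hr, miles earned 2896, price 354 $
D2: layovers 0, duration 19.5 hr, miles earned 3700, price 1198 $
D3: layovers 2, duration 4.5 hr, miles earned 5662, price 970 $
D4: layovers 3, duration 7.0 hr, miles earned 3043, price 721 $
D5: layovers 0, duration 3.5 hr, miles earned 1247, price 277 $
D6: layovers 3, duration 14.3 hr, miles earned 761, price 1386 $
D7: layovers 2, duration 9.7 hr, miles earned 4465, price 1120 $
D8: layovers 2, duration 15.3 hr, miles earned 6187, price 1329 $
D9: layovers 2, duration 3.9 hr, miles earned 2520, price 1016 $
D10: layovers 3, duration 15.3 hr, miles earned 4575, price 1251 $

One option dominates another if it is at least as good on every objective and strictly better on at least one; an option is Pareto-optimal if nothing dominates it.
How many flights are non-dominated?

7

D1: not dominated.
D2: not dominated.
D3: not dominated.
D4: not dominated.
D5: not dominated (best duration).
D6: dominated by D3 (layovers 2≤3, duration 4.5≤14.3, miles earned 5662≥761, price 970≤1386).
D7: dominated by D3 (layovers 2≤2, duration 4.5≤9.7, miles earned 5662≥4465, price 970≤1120).
D8: not dominated (best miles earned).
D9: not dominated.
D10: dominated by D3 (layovers 2≤3, duration 4.5≤15.3, miles earned 5662≥4575, price 970≤1251).
Pareto-optimal: D1, D2, D3, D4, D5, D8, D9 → 7.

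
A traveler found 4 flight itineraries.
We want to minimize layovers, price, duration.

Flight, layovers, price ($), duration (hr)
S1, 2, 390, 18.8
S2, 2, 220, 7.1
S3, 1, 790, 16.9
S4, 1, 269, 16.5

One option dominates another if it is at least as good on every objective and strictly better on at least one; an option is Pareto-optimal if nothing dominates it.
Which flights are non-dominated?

S1: dominated by S2 (layovers 2≤2, price 220≤390, duration 7.1≤18.8).
S2: not dominated (best price).
S3: dominated by S4 (layovers 1≤1, price 269≤790, duration 16.5≤16.9).
S4: not dominated.

S2, S4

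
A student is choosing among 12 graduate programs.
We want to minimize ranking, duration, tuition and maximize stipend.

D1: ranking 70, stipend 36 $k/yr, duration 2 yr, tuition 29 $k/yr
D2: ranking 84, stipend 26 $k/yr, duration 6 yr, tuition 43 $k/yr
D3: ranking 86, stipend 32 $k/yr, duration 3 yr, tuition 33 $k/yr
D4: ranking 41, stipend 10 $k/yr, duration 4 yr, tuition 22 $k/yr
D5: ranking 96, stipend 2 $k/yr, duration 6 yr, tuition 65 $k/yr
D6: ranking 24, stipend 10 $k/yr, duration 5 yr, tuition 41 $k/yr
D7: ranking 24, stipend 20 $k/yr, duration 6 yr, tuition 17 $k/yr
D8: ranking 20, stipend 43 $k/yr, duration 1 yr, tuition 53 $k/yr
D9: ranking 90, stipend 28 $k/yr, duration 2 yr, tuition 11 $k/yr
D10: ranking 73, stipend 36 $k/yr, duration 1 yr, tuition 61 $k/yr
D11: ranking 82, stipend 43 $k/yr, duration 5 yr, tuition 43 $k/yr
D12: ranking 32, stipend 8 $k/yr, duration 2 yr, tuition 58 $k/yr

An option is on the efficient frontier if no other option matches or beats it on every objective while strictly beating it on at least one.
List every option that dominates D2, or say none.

D1: ranking 70≤84, stipend 36≥26, duration 2≤6, tuition 29≤43 — dominates D2.
D11: ranking 82≤84, stipend 43≥26, duration 5≤6, tuition 43≤43 — dominates D2.
Others (D3, D4, D5, D6, D7, D8, D9, D10, D12) are each worse than D2 on at least one objective.

D1, D11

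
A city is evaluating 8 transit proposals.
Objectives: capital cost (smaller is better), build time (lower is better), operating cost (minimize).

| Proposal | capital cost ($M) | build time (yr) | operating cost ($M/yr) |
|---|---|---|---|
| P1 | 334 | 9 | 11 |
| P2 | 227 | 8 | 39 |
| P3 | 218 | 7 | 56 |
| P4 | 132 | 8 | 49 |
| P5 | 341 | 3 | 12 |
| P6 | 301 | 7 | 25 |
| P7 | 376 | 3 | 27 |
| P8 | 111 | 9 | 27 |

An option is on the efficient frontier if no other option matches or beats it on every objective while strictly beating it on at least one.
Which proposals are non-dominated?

P1, P2, P3, P4, P5, P6, P8

P1: not dominated (best operating cost).
P2: not dominated.
P3: not dominated.
P4: not dominated.
P5: not dominated.
P6: not dominated.
P7: dominated by P5 (capital cost 341≤376, build time 3≤3, operating cost 12≤27).
P8: not dominated (best capital cost).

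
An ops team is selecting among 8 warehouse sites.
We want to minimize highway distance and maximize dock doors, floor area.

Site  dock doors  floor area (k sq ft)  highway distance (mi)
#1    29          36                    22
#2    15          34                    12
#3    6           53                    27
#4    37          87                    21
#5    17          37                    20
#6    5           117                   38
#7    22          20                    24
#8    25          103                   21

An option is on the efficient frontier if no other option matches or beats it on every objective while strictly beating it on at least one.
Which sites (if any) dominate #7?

#1, #4, #8

#1: dock doors 29≥22, floor area 36≥20, highway distance 22≤24 — dominates #7.
#4: dock doors 37≥22, floor area 87≥20, highway distance 21≤24 — dominates #7.
#8: dock doors 25≥22, floor area 103≥20, highway distance 21≤24 — dominates #7.
Others (#2, #3, #5, #6) are each worse than #7 on at least one objective.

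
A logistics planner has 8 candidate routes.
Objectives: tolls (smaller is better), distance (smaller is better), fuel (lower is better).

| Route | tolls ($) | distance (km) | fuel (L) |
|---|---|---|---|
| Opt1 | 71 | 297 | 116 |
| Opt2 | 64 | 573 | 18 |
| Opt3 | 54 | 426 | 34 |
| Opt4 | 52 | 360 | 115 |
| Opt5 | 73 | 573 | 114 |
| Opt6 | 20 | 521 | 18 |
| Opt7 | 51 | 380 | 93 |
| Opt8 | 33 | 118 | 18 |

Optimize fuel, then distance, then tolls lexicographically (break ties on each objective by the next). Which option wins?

First minimize fuel: best is 18, kept {Opt2, Opt6, Opt8}.
Then minimize distance: best is 118, kept {Opt8}.

Opt8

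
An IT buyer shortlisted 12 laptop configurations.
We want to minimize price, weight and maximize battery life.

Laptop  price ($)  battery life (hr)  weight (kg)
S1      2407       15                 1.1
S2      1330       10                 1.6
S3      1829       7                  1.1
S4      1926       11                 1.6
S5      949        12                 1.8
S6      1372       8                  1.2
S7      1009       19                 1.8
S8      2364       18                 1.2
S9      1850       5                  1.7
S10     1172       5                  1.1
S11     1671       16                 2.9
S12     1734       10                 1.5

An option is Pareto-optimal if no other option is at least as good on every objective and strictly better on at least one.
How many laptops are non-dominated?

S1: not dominated.
S2: not dominated.
S3: not dominated.
S4: not dominated.
S5: not dominated (best price).
S6: not dominated.
S7: not dominated (best battery life).
S8: not dominated.
S9: dominated by S2 (price 1330≤1850, battery life 10≥5, weight 1.6≤1.7).
S10: not dominated.
S11: dominated by S7 (price 1009≤1671, battery life 19≥16, weight 1.8≤2.9).
S12: not dominated.
Pareto-optimal: S1, S2, S3, S4, S5, S6, S7, S8, S10, S12 → 10.

10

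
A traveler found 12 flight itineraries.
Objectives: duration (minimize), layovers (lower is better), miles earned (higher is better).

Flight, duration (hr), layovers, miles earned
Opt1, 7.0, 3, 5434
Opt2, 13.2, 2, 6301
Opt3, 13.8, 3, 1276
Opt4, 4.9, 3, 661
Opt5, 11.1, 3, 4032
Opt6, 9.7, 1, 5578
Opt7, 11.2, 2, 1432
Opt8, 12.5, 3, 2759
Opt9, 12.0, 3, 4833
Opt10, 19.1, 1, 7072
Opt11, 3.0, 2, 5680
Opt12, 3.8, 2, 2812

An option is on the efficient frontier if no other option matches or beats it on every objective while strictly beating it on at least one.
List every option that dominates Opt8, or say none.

Opt1, Opt5, Opt6, Opt9, Opt11, Opt12

Opt1: duration 7.0≤12.5, layovers 3≤3, miles earned 5434≥2759 — dominates Opt8.
Opt5: duration 11.1≤12.5, layovers 3≤3, miles earned 4032≥2759 — dominates Opt8.
Opt6: duration 9.7≤12.5, layovers 1≤3, miles earned 5578≥2759 — dominates Opt8.
Opt9: duration 12.0≤12.5, layovers 3≤3, miles earned 4833≥2759 — dominates Opt8.
Opt11: duration 3.0≤12.5, layovers 2≤3, miles earned 5680≥2759 — dominates Opt8.
Opt12: duration 3.8≤12.5, layovers 2≤3, miles earned 2812≥2759 — dominates Opt8.
Others (Opt2, Opt3, Opt4, Opt7, Opt10) are each worse than Opt8 on at least one objective.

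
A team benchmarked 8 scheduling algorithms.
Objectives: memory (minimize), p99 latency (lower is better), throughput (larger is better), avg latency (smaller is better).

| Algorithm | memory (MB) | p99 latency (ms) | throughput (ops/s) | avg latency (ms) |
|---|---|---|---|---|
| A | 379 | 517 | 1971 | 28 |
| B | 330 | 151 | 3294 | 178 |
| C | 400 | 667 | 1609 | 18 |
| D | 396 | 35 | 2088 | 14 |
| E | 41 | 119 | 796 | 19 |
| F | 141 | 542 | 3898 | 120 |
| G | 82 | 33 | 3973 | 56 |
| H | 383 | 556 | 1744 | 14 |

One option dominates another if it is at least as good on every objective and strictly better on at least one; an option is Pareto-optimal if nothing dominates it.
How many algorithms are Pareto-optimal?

5

A: not dominated.
B: dominated by G (memory 82≤330, p99 latency 33≤151, throughput 3973≥3294, avg latency 56≤178).
C: dominated by D (memory 396≤400, p99 latency 35≤667, throughput 2088≥1609, avg latency 14≤18).
D: not dominated.
E: not dominated (best memory).
F: dominated by G (memory 82≤141, p99 latency 33≤542, throughput 3973≥3898, avg latency 56≤120).
G: not dominated (best p99 latency).
H: not dominated.
Pareto-optimal: A, D, E, G, H → 5.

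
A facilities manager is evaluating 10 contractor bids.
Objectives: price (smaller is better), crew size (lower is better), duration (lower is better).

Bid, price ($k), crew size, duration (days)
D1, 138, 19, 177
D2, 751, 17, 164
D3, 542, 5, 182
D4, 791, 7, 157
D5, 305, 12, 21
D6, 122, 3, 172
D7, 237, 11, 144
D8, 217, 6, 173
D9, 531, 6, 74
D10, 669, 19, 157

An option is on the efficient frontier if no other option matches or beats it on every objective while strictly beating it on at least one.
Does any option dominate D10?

D5 vs D10: price 305≤669, crew size 12≤19, duration 21≤157 — D5 is at least as good on every objective and strictly better on at least one, so D5 dominates D10.

Yes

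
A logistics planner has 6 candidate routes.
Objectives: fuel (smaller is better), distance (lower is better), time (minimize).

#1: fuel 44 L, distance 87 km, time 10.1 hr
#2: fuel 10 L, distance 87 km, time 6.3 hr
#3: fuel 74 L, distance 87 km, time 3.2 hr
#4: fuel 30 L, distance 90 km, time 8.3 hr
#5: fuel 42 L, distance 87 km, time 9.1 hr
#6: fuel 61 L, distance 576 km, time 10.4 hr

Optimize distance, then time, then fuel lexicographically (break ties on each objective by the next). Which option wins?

First minimize distance: best is 87, kept {#1, #2, #3, #5}.
Then minimize time: best is 3.2, kept {#3}.

#3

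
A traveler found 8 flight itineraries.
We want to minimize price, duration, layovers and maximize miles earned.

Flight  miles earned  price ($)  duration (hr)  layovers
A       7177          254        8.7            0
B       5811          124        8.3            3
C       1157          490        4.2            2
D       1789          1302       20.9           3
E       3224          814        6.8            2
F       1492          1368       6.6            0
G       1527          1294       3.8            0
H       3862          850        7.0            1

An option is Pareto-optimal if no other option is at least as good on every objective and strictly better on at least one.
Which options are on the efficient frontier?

A: not dominated (best miles earned).
B: not dominated (best price).
C: not dominated.
D: dominated by A (miles earned 7177≥1789, price 254≤1302, duration 8.7≤20.9, layovers 0≤3).
E: not dominated.
F: dominated by G (miles earned 1527≥1492, price 1294≤1368, duration 3.8≤6.6, layovers 0≤0).
G: not dominated (best duration).
H: not dominated.

A, B, C, E, G, H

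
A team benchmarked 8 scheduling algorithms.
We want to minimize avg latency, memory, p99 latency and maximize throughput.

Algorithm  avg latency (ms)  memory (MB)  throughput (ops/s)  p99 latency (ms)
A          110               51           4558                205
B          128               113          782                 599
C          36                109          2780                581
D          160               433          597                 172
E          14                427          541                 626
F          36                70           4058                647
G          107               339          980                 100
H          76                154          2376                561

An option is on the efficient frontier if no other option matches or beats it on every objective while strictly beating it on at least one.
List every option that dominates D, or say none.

G: avg latency 107≤160, memory 339≤433, throughput 980≥597, p99 latency 100≤172 — dominates D.
Others (A, B, C, E, F, H) are each worse than D on at least one objective.

G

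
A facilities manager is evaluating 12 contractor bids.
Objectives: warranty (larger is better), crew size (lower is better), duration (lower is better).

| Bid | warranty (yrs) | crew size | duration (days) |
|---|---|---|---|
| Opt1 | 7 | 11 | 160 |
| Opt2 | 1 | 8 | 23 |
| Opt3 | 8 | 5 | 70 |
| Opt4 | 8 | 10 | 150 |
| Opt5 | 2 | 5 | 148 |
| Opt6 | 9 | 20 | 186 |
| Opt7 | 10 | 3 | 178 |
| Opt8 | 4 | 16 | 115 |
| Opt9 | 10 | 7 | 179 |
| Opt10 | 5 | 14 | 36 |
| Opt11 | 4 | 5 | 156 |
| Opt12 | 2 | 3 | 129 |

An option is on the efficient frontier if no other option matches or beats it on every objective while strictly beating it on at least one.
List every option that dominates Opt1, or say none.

Opt3, Opt4

Opt3: warranty 8≥7, crew size 5≤11, duration 70≤160 — dominates Opt1.
Opt4: warranty 8≥7, crew size 10≤11, duration 150≤160 — dominates Opt1.
Others (Opt2, Opt5, Opt6, Opt7, Opt8, Opt9, Opt10, Opt11, Opt12) are each worse than Opt1 on at least one objective.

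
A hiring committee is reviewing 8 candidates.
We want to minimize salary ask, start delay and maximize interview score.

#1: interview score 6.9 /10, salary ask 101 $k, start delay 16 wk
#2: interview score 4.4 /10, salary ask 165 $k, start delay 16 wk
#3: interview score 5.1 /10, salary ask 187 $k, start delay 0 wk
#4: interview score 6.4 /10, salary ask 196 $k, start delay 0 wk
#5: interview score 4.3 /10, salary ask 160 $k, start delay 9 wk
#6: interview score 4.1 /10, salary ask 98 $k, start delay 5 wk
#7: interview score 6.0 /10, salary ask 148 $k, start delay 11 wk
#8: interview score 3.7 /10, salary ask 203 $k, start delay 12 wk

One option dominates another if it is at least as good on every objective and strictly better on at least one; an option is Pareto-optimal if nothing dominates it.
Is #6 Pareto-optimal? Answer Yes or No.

#1: worse on salary ask (101 vs 98).
#2: worse on salary ask (165 vs 98).
#3: worse on salary ask (187 vs 98).
#4: worse on salary ask (196 vs 98).
#5: worse on salary ask (160 vs 98).
#7: worse on salary ask (148 vs 98).
#8: worse on interview score (3.7 vs 4.1).
No option is at least as good as #6 on every objective and strictly better on one.

Yes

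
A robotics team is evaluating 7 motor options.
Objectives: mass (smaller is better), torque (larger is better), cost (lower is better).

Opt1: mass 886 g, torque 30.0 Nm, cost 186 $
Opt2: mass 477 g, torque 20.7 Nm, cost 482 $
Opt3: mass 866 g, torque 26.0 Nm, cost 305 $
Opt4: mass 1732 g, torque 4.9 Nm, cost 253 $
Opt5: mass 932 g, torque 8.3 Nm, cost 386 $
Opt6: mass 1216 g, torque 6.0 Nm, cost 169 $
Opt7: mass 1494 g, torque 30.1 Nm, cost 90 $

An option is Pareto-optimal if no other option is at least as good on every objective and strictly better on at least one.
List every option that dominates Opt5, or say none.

Opt1: mass 886≤932, torque 30.0≥8.3, cost 186≤386 — dominates Opt5.
Opt3: mass 866≤932, torque 26.0≥8.3, cost 305≤386 — dominates Opt5.
Others (Opt2, Opt4, Opt6, Opt7) are each worse than Opt5 on at least one objective.

Opt1, Opt3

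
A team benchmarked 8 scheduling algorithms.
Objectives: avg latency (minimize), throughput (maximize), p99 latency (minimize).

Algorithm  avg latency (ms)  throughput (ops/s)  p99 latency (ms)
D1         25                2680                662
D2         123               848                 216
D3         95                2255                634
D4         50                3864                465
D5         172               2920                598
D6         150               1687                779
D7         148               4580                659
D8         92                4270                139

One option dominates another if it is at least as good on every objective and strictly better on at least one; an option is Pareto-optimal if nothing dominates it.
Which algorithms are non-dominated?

D1, D4, D7, D8

D1: not dominated (best avg latency).
D2: dominated by D8 (avg latency 92≤123, throughput 4270≥848, p99 latency 139≤216).
D3: dominated by D4 (avg latency 50≤95, throughput 3864≥2255, p99 latency 465≤634).
D4: not dominated.
D5: dominated by D4 (avg latency 50≤172, throughput 3864≥2920, p99 latency 465≤598).
D6: dominated by D1 (avg latency 25≤150, throughput 2680≥1687, p99 latency 662≤779).
D7: not dominated (best throughput).
D8: not dominated (best p99 latency).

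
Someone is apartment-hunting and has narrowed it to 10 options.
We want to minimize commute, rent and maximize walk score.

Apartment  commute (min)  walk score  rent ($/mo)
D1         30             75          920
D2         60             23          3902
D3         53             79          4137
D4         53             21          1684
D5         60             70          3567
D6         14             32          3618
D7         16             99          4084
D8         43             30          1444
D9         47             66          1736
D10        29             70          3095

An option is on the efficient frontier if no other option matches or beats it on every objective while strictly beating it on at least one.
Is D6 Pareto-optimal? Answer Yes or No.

D1: worse on commute (30 vs 14).
D2: worse on commute (60 vs 14).
D3: worse on commute (53 vs 14).
D4: worse on commute (53 vs 14).
D5: worse on commute (60 vs 14).
D7: worse on commute (16 vs 14).
D8: worse on commute (43 vs 14).
D9: worse on commute (47 vs 14).
D10: worse on commute (29 vs 14).
No option is at least as good as D6 on every objective and strictly better on one.

Yes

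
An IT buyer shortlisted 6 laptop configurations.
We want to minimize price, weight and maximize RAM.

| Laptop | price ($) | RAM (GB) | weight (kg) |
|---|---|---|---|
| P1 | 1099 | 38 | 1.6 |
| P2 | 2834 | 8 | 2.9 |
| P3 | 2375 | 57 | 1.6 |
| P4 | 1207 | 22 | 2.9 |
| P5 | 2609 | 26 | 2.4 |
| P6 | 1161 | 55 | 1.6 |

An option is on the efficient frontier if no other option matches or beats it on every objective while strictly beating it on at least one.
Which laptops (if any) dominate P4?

P1, P6

P1: price 1099≤1207, RAM 38≥22, weight 1.6≤2.9 — dominates P4.
P6: price 1161≤1207, RAM 55≥22, weight 1.6≤2.9 — dominates P4.
Others (P2, P3, P5) are each worse than P4 on at least one objective.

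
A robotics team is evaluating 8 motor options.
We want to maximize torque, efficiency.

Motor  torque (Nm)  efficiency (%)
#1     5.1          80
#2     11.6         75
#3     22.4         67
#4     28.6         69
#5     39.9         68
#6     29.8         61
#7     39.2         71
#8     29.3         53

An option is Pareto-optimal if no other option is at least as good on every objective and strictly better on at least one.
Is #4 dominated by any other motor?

#7 vs #4: torque 39.2≥28.6, efficiency 71≥69 — #7 is at least as good on every objective and strictly better on at least one, so #7 dominates #4.

Yes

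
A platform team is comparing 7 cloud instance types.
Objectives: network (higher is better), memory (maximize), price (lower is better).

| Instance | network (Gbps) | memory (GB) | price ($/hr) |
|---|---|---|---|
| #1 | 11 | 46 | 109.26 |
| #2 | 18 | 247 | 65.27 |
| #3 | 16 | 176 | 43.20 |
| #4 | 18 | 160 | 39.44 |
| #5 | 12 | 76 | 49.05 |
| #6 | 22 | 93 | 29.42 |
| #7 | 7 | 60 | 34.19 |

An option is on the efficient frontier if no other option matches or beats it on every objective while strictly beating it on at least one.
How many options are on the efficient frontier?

#1: dominated by #2 (network 18≥11, memory 247≥46, price 65.27≤109.26).
#2: not dominated (best memory).
#3: not dominated.
#4: not dominated.
#5: dominated by #3 (network 16≥12, memory 176≥76, price 43.20≤49.05).
#6: not dominated (best network).
#7: dominated by #6 (network 22≥7, memory 93≥60, price 29.42≤34.19).
Pareto-optimal: #2, #3, #4, #6 → 4.

4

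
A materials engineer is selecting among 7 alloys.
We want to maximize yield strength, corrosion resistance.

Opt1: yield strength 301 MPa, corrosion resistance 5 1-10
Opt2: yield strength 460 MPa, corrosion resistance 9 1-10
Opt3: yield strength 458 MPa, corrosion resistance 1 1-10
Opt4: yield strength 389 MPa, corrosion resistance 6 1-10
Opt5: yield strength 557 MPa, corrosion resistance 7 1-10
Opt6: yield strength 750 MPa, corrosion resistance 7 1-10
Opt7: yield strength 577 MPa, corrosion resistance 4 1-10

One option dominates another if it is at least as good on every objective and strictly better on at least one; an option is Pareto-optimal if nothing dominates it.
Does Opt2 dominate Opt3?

Yes

Opt2 vs Opt3: yield strength 460≥458, corrosion resistance 9≥1 — Opt2 is at least as good on every objective with at least one strict improvement.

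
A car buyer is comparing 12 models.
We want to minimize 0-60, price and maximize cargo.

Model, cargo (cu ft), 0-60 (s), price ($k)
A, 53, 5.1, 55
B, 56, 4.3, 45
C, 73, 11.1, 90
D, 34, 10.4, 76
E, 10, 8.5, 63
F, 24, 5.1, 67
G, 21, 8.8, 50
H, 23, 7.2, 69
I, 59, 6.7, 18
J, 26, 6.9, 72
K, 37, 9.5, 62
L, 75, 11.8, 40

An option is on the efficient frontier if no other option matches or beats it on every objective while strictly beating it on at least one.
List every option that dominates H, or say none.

A, B, F, I

A: cargo 53≥23, 0-60 5.1≤7.2, price 55≤69 — dominates H.
B: cargo 56≥23, 0-60 4.3≤7.2, price 45≤69 — dominates H.
F: cargo 24≥23, 0-60 5.1≤7.2, price 67≤69 — dominates H.
I: cargo 59≥23, 0-60 6.7≤7.2, price 18≤69 — dominates H.
Others (C, D, E, G, J, K, L) are each worse than H on at least one objective.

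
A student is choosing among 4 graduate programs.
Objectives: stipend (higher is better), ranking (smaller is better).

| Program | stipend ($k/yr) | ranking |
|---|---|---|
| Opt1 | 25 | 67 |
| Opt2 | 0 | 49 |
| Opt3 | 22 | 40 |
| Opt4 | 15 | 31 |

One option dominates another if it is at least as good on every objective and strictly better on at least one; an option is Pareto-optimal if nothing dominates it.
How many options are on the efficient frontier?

3

Opt1: not dominated (best stipend).
Opt2: dominated by Opt3 (stipend 22≥0, ranking 40≤49).
Opt3: not dominated.
Opt4: not dominated (best ranking).
Pareto-optimal: Opt1, Opt3, Opt4 → 3.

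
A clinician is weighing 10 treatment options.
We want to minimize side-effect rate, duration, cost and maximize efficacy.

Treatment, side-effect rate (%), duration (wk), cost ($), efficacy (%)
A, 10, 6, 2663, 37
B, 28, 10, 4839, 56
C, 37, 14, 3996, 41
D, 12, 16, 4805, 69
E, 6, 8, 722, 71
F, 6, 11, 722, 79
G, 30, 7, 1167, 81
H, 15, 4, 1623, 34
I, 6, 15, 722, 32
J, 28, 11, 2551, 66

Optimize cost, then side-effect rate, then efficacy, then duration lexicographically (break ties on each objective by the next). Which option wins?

F

First minimize cost: best is 722, kept {E, F, I}.
Then minimize side-effect rate: best is 6, kept {E, F, I}.
Then maximize efficacy: best is 79, kept {F}.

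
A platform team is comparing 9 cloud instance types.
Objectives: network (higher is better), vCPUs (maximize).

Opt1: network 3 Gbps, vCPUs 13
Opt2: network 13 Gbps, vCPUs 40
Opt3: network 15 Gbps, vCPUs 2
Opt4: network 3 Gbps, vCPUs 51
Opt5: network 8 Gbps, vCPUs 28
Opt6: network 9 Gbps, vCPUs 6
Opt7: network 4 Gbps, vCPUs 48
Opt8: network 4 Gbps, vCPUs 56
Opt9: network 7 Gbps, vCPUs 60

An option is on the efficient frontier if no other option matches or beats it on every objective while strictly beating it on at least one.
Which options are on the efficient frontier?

Opt2, Opt3, Opt9

Opt1: dominated by Opt2 (network 13≥3, vCPUs 40≥13).
Opt2: not dominated.
Opt3: not dominated (best network).
Opt4: dominated by Opt8 (network 4≥3, vCPUs 56≥51).
Opt5: dominated by Opt2 (network 13≥8, vCPUs 40≥28).
Opt6: dominated by Opt2 (network 13≥9, vCPUs 40≥6).
Opt7: dominated by Opt8 (network 4≥4, vCPUs 56≥48).
Opt8: dominated by Opt9 (network 7≥4, vCPUs 60≥56).
Opt9: not dominated (best vCPUs).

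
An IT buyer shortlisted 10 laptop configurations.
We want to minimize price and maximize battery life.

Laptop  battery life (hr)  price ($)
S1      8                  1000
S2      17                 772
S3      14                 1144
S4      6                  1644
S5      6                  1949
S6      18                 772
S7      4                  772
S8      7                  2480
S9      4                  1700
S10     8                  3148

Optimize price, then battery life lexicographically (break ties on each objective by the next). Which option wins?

First minimize price: best is 772, kept {S2, S6, S7}.
Then maximize battery life: best is 18, kept {S6}.

S6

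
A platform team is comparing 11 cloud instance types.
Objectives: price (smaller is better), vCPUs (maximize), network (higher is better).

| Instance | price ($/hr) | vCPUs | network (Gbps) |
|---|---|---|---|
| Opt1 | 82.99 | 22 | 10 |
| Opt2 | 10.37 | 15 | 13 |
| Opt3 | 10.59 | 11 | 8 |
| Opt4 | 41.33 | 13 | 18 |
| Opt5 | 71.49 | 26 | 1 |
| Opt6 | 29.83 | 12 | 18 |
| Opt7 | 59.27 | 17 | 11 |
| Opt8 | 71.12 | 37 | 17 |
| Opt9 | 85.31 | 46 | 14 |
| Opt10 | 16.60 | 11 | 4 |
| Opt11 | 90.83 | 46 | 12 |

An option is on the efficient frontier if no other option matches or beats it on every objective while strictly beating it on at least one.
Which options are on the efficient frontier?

Opt2, Opt4, Opt6, Opt7, Opt8, Opt9

Opt1: dominated by Opt8 (price 71.12≤82.99, vCPUs 37≥22, network 17≥10).
Opt2: not dominated (best price).
Opt3: dominated by Opt2 (price 10.37≤10.59, vCPUs 15≥11, network 13≥8).
Opt4: not dominated.
Opt5: dominated by Opt8 (price 71.12≤71.49, vCPUs 37≥26, network 17≥1).
Opt6: not dominated.
Opt7: not dominated.
Opt8: not dominated.
Opt9: not dominated.
Opt10: dominated by Opt2 (price 10.37≤16.60, vCPUs 15≥11, network 13≥4).
Opt11: dominated by Opt9 (price 85.31≤90.83, vCPUs 46≥46, network 14≥12).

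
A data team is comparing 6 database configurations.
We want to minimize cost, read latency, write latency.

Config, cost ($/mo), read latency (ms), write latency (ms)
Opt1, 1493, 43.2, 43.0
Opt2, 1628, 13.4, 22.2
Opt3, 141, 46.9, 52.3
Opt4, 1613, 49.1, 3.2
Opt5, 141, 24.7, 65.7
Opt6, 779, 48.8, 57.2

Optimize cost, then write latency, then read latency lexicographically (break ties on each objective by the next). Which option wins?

First minimize cost: best is 141, kept {Opt3, Opt5}.
Then minimize write latency: best is 52.3, kept {Opt3}.

Opt3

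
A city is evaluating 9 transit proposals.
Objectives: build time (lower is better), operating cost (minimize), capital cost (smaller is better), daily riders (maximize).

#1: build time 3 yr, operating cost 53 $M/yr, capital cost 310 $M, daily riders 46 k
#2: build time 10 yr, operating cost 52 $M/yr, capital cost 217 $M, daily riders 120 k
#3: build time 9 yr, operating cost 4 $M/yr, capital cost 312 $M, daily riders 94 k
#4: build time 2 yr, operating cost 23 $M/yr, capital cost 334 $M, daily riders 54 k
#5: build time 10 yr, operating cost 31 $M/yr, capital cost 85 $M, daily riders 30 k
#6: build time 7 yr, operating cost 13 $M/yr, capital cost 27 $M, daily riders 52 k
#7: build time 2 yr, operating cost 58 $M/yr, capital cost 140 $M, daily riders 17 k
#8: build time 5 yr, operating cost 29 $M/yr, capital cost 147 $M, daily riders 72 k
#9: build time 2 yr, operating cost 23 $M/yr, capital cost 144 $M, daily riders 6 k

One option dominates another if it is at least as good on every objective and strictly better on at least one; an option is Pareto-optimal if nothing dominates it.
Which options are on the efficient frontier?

#1, #2, #3, #4, #6, #7, #8, #9

#1: not dominated.
#2: not dominated (best daily riders).
#3: not dominated (best operating cost).
#4: not dominated.
#5: dominated by #6 (build time 7≤10, operating cost 13≤31, capital cost 27≤85, daily riders 52≥30).
#6: not dominated (best capital cost).
#7: not dominated.
#8: not dominated.
#9: not dominated.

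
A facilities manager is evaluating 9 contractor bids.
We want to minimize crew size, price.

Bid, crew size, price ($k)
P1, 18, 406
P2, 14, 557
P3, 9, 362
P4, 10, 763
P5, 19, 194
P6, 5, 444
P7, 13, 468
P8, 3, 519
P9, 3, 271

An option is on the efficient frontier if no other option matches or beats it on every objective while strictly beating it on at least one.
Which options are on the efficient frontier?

P5, P9

P1: dominated by P3 (crew size 9≤18, price 362≤406).
P2: dominated by P3 (crew size 9≤14, price 362≤557).
P3: dominated by P9 (crew size 3≤9, price 271≤362).
P4: dominated by P3 (crew size 9≤10, price 362≤763).
P5: not dominated (best price).
P6: dominated by P9 (crew size 3≤5, price 271≤444).
P7: dominated by P3 (crew size 9≤13, price 362≤468).
P8: dominated by P9 (crew size 3≤3, price 271≤519).
P9: not dominated.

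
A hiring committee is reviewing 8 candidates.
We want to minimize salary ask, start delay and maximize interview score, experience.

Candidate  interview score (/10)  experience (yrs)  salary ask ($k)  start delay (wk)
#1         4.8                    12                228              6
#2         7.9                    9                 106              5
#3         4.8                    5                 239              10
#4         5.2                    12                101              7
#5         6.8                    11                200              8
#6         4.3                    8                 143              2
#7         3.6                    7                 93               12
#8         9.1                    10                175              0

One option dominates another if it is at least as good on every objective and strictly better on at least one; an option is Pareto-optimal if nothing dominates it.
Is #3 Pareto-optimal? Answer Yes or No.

No

#1 vs #3: interview score 4.8≥4.8, experience 12≥5, salary ask 228≤239, start delay 6≤10 — #1 is at least as good on every objective and strictly better on at least one, so #1 dominates #3.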